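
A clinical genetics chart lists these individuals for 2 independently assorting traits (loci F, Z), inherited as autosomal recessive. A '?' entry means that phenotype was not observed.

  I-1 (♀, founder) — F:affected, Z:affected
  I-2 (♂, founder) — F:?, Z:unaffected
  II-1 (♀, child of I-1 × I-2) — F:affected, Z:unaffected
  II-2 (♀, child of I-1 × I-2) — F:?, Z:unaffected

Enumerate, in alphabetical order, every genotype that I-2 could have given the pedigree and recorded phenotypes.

I-2 ∈ {Ff ZZ, Ff Zz, ff ZZ, ff Zz}

F/I-1 aff ·: ff
F/I-2 ? ·: Ff|ff
F/II-1 aff I-1×I-2: ff
F/II-2 ? I-1×I-2: Ff|ff
⇒ F over [I-1,I-2,II-1,II-2]: 3 consistent
Z/I-1 aff ·: zz
Z/I-2 un ·: ZZ|Zz
Z/II-1 un I-1×I-2: Zz
Z/II-2 un I-1×I-2: Zz
⇒ Z over [I-1,I-2,II-1,II-2]: 2 consistent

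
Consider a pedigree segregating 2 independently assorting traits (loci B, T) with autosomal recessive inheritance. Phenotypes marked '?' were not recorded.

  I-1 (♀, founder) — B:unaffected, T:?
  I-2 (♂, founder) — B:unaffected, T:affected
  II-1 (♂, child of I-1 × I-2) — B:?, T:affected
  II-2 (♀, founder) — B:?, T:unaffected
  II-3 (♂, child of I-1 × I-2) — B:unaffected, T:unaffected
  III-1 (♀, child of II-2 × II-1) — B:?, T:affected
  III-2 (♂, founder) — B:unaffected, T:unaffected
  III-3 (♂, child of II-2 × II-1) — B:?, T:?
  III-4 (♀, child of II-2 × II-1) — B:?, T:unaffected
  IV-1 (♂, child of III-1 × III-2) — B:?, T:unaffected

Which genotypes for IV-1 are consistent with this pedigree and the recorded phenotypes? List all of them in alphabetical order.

IV-1 ∈ {BB Tt, Bb Tt, bb Tt}

B/I-1 un ·: BB|Bb
B/I-2 un ·: BB|Bb
B/II-1 ? I-1×I-2: BB|Bb|bb
B/II-2 ? ·: BB|Bb|bb
B/II-3 un I-1×I-2: BB|Bb
B/III-1 ? II-2×II-1: BB|Bb|bb
B/III-2 un ·: BB|Bb
B/III-3 ? II-2×II-1: BB|Bb|bb
B/III-4 ? II-2×II-1: BB|Bb|bb
B/IV-1 ? III-1×III-2: BB|Bb|bb
⇒ B over [I-1,I-2,II-1,II-2,II-3,III-1,III-2,III-3,III-4,IV-1]: 1338 consistent
T/I-1 ? ·: Tt
T/I-2 aff ·: tt
T/II-1 aff I-1×I-2: tt
T/II-2 un ·: Tt
T/II-3 un I-1×I-2: Tt
T/III-1 aff II-2×II-1: tt
T/III-2 un ·: TT|Tt
T/III-3 ? II-2×II-1: Tt|tt
T/III-4 un II-2×II-1: Tt
T/IV-1 un III-1×III-2: Tt
⇒ T over [I-1,I-2,II-1,II-2,II-3,III-1,III-2,III-3,III-4,IV-1]: 4 consistent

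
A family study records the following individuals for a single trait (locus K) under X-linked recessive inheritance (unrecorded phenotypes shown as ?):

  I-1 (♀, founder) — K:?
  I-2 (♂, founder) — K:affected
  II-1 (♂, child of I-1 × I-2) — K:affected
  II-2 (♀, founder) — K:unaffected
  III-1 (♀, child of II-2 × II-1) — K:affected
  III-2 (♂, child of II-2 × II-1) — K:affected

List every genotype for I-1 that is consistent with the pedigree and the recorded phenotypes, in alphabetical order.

K/I-1 ? ·: X^KX^k|X^kX^k
K/I-2 aff ·: X^kY
K/II-1 aff I-1×I-2: X^kY
K/II-2 un ·: X^KX^k
K/III-1 aff II-2×II-1: X^kX^k
K/III-2 aff II-2×II-1: X^kY
⇒ K over [I-1,I-2,II-1,II-2,III-1,III-2]: 2 consistent

I-1 ∈ {X^KX^k, X^kX^k}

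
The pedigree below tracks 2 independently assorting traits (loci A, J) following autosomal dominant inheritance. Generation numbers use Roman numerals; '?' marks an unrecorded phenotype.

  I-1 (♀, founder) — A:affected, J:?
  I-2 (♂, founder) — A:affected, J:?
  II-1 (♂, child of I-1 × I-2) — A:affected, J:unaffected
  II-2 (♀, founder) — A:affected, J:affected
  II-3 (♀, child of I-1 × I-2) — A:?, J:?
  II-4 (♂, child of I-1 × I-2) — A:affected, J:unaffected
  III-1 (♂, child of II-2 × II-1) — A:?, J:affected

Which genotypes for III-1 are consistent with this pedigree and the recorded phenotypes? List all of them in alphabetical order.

III-1 ∈ {AA Jj, Aa Jj, aa Jj}

A/I-1 aff ·: Aa|AA
A/I-2 aff ·: Aa|AA
A/II-1 aff I-1×I-2: Aa|AA
A/II-2 aff ·: Aa|AA
A/II-3 ? I-1×I-2: aa|Aa|AA
A/II-4 aff I-1×I-2: Aa|AA
A/III-1 ? II-2×II-1: aa|Aa|AA
⇒ A over [I-1,I-2,II-1,II-2,II-3,II-4,III-1]: 115 consistent
J/I-1 ? ·: jj|Jj
J/I-2 ? ·: jj|Jj
J/II-1 un I-1×I-2: jj
J/II-2 aff ·: Jj|JJ
J/II-3 ? I-1×I-2: jj|Jj|JJ
J/II-4 un I-1×I-2: jj
J/III-1 aff II-2×II-1: Jj
⇒ J over [I-1,I-2,II-1,II-2,II-3,II-4,III-1]: 16 consistent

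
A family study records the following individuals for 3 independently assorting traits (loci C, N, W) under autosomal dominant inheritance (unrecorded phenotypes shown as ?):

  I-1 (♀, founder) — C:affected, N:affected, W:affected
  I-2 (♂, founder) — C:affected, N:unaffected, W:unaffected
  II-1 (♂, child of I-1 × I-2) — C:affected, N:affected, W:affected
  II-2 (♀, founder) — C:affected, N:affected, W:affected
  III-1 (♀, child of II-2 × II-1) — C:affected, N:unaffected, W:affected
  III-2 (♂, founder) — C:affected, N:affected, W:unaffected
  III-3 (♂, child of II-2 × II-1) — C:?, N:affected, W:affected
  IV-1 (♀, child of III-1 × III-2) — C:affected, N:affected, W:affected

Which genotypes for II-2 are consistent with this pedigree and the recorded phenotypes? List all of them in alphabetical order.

C/I-1 aff ·: Cc|CC
C/I-2 aff ·: Cc|CC
C/II-1 aff I-1×I-2: Cc|CC
C/II-2 aff ·: Cc|CC
C/III-1 aff II-2×II-1: Cc|CC
C/III-2 aff ·: Cc|CC
C/III-3 ? II-2×II-1: cc|Cc|CC
C/IV-1 aff III-1×III-2: Cc|CC
⇒ C over [I-1,I-2,II-1,II-2,III-1,III-2,III-3,IV-1]: 173 consistent
N/I-1 aff ·: Nn|NN
N/I-2 un ·: nn
N/II-1 aff I-1×I-2: Nn
N/II-2 aff ·: Nn
N/III-1 un II-2×II-1: nn
N/III-2 aff ·: Nn|NN
N/III-3 aff II-2×II-1: Nn|NN
N/IV-1 aff III-1×III-2: Nn
⇒ N over [I-1,I-2,II-1,II-2,III-1,III-2,III-3,IV-1]: 8 consistent
W/I-1 aff ·: Ww|WW
W/I-2 un ·: ww
W/II-1 aff I-1×I-2: Ww
W/II-2 aff ·: Ww|WW
W/III-1 aff II-2×II-1: Ww|WW
W/III-2 un ·: ww
W/III-3 aff II-2×II-1: Ww|WW
W/IV-1 aff III-1×III-2: Ww
⇒ W over [I-1,I-2,II-1,II-2,III-1,III-2,III-3,IV-1]: 16 consistent

II-2 ∈ {CC Nn WW, CC Nn Ww, Cc Nn WW, Cc Nn Ww}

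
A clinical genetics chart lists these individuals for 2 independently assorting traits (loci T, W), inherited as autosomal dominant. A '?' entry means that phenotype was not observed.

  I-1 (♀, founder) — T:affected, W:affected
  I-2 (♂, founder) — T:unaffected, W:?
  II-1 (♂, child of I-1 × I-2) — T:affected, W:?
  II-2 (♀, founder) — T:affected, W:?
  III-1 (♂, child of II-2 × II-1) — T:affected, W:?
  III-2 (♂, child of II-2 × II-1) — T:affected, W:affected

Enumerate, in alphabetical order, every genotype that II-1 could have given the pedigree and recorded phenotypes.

II-1 ∈ {Tt WW, Tt Ww, Tt ww}

T/I-1 aff ·: Tt|TT
T/I-2 un ·: tt
T/II-1 aff I-1×I-2: Tt
T/II-2 aff ·: Tt|TT
T/III-1 aff II-2×II-1: Tt|TT
T/III-2 aff II-2×II-1: Tt|TT
⇒ T over [I-1,I-2,II-1,II-2,III-1,III-2]: 16 consistent
W/I-1 aff ·: Ww|WW
W/I-2 ? ·: ww|Ww|WW
W/II-1 ? I-1×I-2: ww|Ww|WW
W/II-2 ? ·: ww|Ww|WW
W/III-1 ? II-2×II-1: ww|Ww|WW
W/III-2 aff II-2×II-1: Ww|WW
⇒ W over [I-1,I-2,II-1,II-2,III-1,III-2]: 90 consistent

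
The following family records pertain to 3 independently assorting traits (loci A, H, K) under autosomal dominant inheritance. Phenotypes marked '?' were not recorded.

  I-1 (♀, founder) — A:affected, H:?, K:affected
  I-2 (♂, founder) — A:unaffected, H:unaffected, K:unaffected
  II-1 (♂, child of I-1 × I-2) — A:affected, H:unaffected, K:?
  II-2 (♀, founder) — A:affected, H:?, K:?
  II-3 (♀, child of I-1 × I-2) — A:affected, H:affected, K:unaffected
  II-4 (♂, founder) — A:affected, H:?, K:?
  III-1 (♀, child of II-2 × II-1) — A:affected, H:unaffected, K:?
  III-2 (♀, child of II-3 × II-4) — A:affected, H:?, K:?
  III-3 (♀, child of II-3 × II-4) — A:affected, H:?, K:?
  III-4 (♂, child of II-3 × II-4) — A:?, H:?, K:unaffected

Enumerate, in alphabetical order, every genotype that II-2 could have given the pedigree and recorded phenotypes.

A/I-1 aff ·: Aa|AA
A/I-2 un ·: aa
A/II-1 aff I-1×I-2: Aa
A/II-2 aff ·: Aa|AA
A/II-3 aff I-1×I-2: Aa
A/II-4 aff ·: Aa|AA
A/III-1 aff II-2×II-1: Aa|AA
A/III-2 aff II-3×II-4: Aa|AA
A/III-3 aff II-3×II-4: Aa|AA
A/III-4 ? II-3×II-4: aa|Aa|AA
⇒ A over [I-1,I-2,II-1,II-2,II-3,II-4,III-1,III-2,III-3,III-4]: 160 consistent
H/I-1 ? ·: Hh
H/I-2 un ·: hh
H/II-1 un I-1×I-2: hh
H/II-2 ? ·: hh|Hh
H/II-3 aff I-1×I-2: Hh
H/II-4 ? ·: hh|Hh|HH
H/III-1 un II-2×II-1: hh
H/III-2 ? II-3×II-4: hh|Hh|HH
H/III-3 ? II-3×II-4: hh|Hh|HH
H/III-4 ? II-3×II-4: hh|Hh|HH
⇒ H over [I-1,I-2,II-1,II-2,II-3,II-4,III-1,III-2,III-3,III-4]: 86 consistent
K/I-1 aff ·: Kk
K/I-2 un ·: kk
K/II-1 ? I-1×I-2: kk|Kk
K/II-2 ? ·: kk|Kk|KK
K/II-3 un I-1×I-2: kk
K/II-4 ? ·: kk|Kk
K/III-1 ? II-2×II-1: kk|Kk|KK
K/III-2 ? II-3×II-4: kk|Kk
K/III-3 ? II-3×II-4: kk|Kk
K/III-4 un II-3×II-4: kk
⇒ K over [I-1,I-2,II-1,II-2,II-3,II-4,III-1,III-2,III-3,III-4]: 55 consistent

II-2 ∈ {AA Hh KK, AA Hh Kk, AA Hh kk, AA hh KK, AA hh Kk, AA hh kk, Aa Hh KK, Aa Hh Kk, Aa Hh kk, Aa hh KK, Aa hh Kk, Aa hh kk}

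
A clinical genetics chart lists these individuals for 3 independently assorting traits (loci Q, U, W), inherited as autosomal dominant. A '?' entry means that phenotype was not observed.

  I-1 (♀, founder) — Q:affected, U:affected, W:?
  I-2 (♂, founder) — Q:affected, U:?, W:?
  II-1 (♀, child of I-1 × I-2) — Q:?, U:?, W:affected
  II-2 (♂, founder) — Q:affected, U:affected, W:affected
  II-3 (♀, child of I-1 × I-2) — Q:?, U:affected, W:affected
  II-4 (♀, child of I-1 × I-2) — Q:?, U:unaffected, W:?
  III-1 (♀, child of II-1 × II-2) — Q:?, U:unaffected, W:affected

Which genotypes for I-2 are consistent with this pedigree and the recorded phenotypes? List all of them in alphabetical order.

Q/I-1 aff ·: Qq|QQ
Q/I-2 aff ·: Qq|QQ
Q/II-1 ? I-1×I-2: qq|Qq|QQ
Q/II-2 aff ·: Qq|QQ
Q/II-3 ? I-1×I-2: qq|Qq|QQ
Q/II-4 ? I-1×I-2: qq|Qq|QQ
Q/III-1 ? II-1×II-2: qq|Qq|QQ
⇒ Q over [I-1,I-2,II-1,II-2,II-3,II-4,III-1]: 166 consistent
U/I-1 aff ·: Uu
U/I-2 ? ·: uu|Uu
U/II-1 ? I-1×I-2: uu|Uu
U/II-2 aff ·: Uu
U/II-3 aff I-1×I-2: Uu|UU
U/II-4 un I-1×I-2: uu
U/III-1 un II-1×II-2: uu
⇒ U over [I-1,I-2,II-1,II-2,II-3,II-4,III-1]: 6 consistent
W/I-1 ? ·: ww|Ww|WW
W/I-2 ? ·: ww|Ww|WW
W/II-1 aff I-1×I-2: Ww|WW
W/II-2 aff ·: Ww|WW
W/II-3 aff I-1×I-2: Ww|WW
W/II-4 ? I-1×I-2: ww|Ww|WW
W/III-1 aff II-1×II-2: Ww|WW
⇒ W over [I-1,I-2,II-1,II-2,II-3,II-4,III-1]: 125 consistent

I-2 ∈ {QQ Uu WW, QQ Uu Ww, QQ Uu ww, QQ uu WW, QQ uu Ww, QQ uu ww, Qq Uu WW, Qq Uu Ww, Qq Uu ww, Qq uu WW, Qq uu Ww, Qq uu ww}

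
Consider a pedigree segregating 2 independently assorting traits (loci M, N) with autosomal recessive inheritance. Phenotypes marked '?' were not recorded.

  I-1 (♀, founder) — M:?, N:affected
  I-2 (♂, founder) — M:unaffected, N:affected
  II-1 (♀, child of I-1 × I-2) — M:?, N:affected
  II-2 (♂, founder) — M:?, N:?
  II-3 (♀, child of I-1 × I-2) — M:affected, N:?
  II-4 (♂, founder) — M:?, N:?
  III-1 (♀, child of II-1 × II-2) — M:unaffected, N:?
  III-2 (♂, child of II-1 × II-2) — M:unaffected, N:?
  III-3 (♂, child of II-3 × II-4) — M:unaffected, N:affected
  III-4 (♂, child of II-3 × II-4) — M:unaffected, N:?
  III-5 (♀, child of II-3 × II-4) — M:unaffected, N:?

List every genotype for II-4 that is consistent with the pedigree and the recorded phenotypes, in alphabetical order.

II-4 ∈ {MM Nn, MM nn, Mm Nn, Mm nn}

M/I-1 ? ·: Mm|mm
M/I-2 un ·: Mm
M/II-1 ? I-1×I-2: MM|Mm|mm
M/II-2 ? ·: MM|Mm|mm
M/II-3 aff I-1×I-2: mm
M/II-4 ? ·: MM|Mm
M/III-1 un II-1×II-2: MM|Mm
M/III-2 un II-1×II-2: MM|Mm
M/III-3 un II-3×II-4: Mm
M/III-4 un II-3×II-4: Mm
M/III-5 un II-3×II-4: Mm
⇒ M over [I-1,I-2,II-1,II-2,II-3,II-4,III-1,III-2,III-3,III-4,III-5]: 56 consistent
N/I-1 aff ·: nn
N/I-2 aff ·: nn
N/II-1 aff I-1×I-2: nn
N/II-2 ? ·: NN|Nn|nn
N/II-3 ? I-1×I-2: nn
N/II-4 ? ·: Nn|nn
N/III-1 ? II-1×II-2: Nn|nn
N/III-2 ? II-1×II-2: Nn|nn
N/III-3 aff II-3×II-4: nn
N/III-4 ? II-3×II-4: Nn|nn
N/III-5 ? II-3×II-4: Nn|nn
⇒ N over [I-1,I-2,II-1,II-2,II-3,II-4,III-1,III-2,III-3,III-4,III-5]: 30 consistent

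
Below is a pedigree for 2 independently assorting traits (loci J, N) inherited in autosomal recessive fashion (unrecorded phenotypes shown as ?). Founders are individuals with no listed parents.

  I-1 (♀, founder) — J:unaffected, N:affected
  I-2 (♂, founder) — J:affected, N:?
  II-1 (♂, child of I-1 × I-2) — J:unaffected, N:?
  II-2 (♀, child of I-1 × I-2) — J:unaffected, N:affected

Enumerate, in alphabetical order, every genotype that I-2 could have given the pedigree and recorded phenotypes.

I-2 ∈ {jj Nn, jj nn}

J/I-1 un ·: JJ|Jj
J/I-2 aff ·: jj
J/II-1 un I-1×I-2: Jj
J/II-2 un I-1×I-2: Jj
⇒ J over [I-1,I-2,II-1,II-2]: 2 consistent
N/I-1 aff ·: nn
N/I-2 ? ·: Nn|nn
N/II-1 ? I-1×I-2: Nn|nn
N/II-2 aff I-1×I-2: nn
⇒ N over [I-1,I-2,II-1,II-2]: 3 consistent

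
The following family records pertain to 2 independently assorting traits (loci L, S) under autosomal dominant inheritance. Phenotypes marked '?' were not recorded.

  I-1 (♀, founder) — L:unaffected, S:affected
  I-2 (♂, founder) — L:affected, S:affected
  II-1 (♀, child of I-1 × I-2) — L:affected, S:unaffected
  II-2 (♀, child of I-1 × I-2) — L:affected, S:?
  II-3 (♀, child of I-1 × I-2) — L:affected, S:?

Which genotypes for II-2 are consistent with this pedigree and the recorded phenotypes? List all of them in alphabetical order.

II-2 ∈ {Ll SS, Ll Ss, Ll ss}

L/I-1 un ·: ll
L/I-2 aff ·: Ll|LL
L/II-1 aff I-1×I-2: Ll
L/II-2 aff I-1×I-2: Ll
L/II-3 aff I-1×I-2: Ll
⇒ L over [I-1,I-2,II-1,II-2,II-3]: 2 consistent
S/I-1 aff ·: Ss
S/I-2 aff ·: Ss
S/II-1 un I-1×I-2: ss
S/II-2 ? I-1×I-2: ss|Ss|SS
S/II-3 ? I-1×I-2: ss|Ss|SS
⇒ S over [I-1,I-2,II-1,II-2,II-3]: 9 consistent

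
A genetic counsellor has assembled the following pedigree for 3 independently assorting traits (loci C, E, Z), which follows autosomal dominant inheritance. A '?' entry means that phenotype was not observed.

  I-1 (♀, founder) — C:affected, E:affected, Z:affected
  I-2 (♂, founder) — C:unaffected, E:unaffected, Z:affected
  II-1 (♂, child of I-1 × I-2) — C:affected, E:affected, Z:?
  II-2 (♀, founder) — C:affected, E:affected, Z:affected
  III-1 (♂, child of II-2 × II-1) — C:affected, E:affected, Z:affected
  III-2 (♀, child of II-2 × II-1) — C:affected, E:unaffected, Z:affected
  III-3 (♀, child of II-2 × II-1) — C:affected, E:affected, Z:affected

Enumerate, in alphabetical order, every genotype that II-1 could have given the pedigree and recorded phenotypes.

II-1 ∈ {Cc Ee ZZ, Cc Ee Zz, Cc Ee zz}

C/I-1 aff ·: Cc|CC
C/I-2 un ·: cc
C/II-1 aff I-1×I-2: Cc
C/II-2 aff ·: Cc|CC
C/III-1 aff II-2×II-1: Cc|CC
C/III-2 aff II-2×II-1: Cc|CC
C/III-3 aff II-2×II-1: Cc|CC
⇒ C over [I-1,I-2,II-1,II-2,III-1,III-2,III-3]: 32 consistent
E/I-1 aff ·: Ee|EE
E/I-2 un ·: ee
E/II-1 aff I-1×I-2: Ee
E/II-2 aff ·: Ee
E/III-1 aff II-2×II-1: Ee|EE
E/III-2 un II-2×II-1: ee
E/III-3 aff II-2×II-1: Ee|EE
⇒ E over [I-1,I-2,II-1,II-2,III-1,III-2,III-3]: 8 consistent
Z/I-1 aff ·: Zz|ZZ
Z/I-2 aff ·: Zz|ZZ
Z/II-1 ? I-1×I-2: zz|Zz|ZZ
Z/II-2 aff ·: Zz|ZZ
Z/III-1 aff II-2×II-1: Zz|ZZ
Z/III-2 aff II-2×II-1: Zz|ZZ
Z/III-3 aff II-2×II-1: Zz|ZZ
⇒ Z over [I-1,I-2,II-1,II-2,III-1,III-2,III-3]: 86 consistent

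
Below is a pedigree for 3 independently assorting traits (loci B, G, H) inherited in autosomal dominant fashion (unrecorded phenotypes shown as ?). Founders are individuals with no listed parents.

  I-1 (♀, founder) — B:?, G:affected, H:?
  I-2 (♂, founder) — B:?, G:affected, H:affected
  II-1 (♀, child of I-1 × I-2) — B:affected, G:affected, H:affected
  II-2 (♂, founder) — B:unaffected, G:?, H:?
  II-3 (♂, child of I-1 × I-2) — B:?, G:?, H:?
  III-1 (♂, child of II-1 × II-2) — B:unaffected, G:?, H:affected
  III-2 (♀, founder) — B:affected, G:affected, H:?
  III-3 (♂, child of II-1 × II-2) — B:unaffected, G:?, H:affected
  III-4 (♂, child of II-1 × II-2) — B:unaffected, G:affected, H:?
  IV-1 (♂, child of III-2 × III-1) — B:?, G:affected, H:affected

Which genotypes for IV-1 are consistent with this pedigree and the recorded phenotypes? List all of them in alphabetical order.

B/I-1 ? ·: bb|Bb|BB
B/I-2 ? ·: bb|Bb|BB
B/II-1 aff I-1×I-2: Bb
B/II-2 un ·: bb
B/II-3 ? I-1×I-2: bb|Bb|BB
B/III-1 un II-1×II-2: bb
B/III-2 aff ·: Bb|BB
B/III-3 un II-1×II-2: bb
B/III-4 un II-1×II-2: bb
B/IV-1 ? III-2×III-1: bb|Bb
⇒ B over [I-1,I-2,II-1,II-2,II-3,III-1,III-2,III-3,III-4,IV-1]: 39 consistent
G/I-1 aff ·: Gg|GG
G/I-2 aff ·: Gg|GG
G/II-1 aff I-1×I-2: Gg|GG
G/II-2 ? ·: gg|Gg|GG
G/II-3 ? I-1×I-2: gg|Gg|GG
G/III-1 ? II-1×II-2: gg|Gg|GG
G/III-2 aff ·: Gg|GG
G/III-3 ? II-1×II-2: gg|Gg|GG
G/III-4 aff II-1×II-2: Gg|GG
G/IV-1 aff III-2×III-1: Gg|GG
⇒ G over [I-1,I-2,II-1,II-2,II-3,III-1,III-2,III-3,III-4,IV-1]: 938 consistent
H/I-1 ? ·: hh|Hh|HH
H/I-2 aff ·: Hh|HH
H/II-1 aff I-1×I-2: Hh|HH
H/II-2 ? ·: hh|Hh|HH
H/II-3 ? I-1×I-2: hh|Hh|HH
H/III-1 aff II-1×II-2: Hh|HH
H/III-2 ? ·: hh|Hh|HH
H/III-3 aff II-1×II-2: Hh|HH
H/III-4 ? II-1×II-2: hh|Hh|HH
H/IV-1 aff III-2×III-1: Hh|HH
⇒ H over [I-1,I-2,II-1,II-2,II-3,III-1,III-2,III-3,III-4,IV-1]: 1360 consistent

IV-1 ∈ {Bb GG HH, Bb GG Hh, Bb Gg HH, Bb Gg Hh, bb GG HH, bb GG Hh, bb Gg HH, bb Gg Hh}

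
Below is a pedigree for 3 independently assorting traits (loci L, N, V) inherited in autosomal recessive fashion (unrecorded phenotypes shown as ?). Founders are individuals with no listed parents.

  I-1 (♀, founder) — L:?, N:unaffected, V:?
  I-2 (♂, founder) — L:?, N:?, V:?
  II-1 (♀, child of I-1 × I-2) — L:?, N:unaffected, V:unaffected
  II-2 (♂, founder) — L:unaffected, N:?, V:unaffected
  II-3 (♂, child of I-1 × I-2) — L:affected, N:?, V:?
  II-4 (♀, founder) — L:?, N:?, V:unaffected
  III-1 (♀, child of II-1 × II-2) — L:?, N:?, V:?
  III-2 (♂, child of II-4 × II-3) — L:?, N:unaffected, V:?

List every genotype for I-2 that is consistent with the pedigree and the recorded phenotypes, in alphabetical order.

I-2 ∈ {Ll NN VV, Ll NN Vv, Ll NN vv, Ll Nn VV, Ll Nn Vv, Ll Nn vv, Ll nn VV, Ll nn Vv, Ll nn vv, ll NN VV, ll NN Vv, ll NN vv, ll Nn VV, ll Nn Vv, ll Nn vv, ll nn VV, ll nn Vv, ll nn vv}

L/I-1 ? ·: Ll|ll
L/I-2 ? ·: Ll|ll
L/II-1 ? I-1×I-2: LL|Ll|ll
L/II-2 un ·: LL|Ll
L/II-3 aff I-1×I-2: ll
L/II-4 ? ·: LL|Ll|ll
L/III-1 ? II-1×II-2: LL|Ll|ll
L/III-2 ? II-4×II-3: Ll|ll
⇒ L over [I-1,I-2,II-1,II-2,II-3,II-4,III-1,III-2]: 120 consistent
N/I-1 un ·: NN|Nn
N/I-2 ? ·: NN|Nn|nn
N/II-1 un I-1×I-2: NN|Nn
N/II-2 ? ·: NN|Nn|nn
N/II-3 ? I-1×I-2: NN|Nn|nn
N/II-4 ? ·: NN|Nn|nn
N/III-1 ? II-1×II-2: NN|Nn|nn
N/III-2 un II-4×II-3: NN|Nn
⇒ N over [I-1,I-2,II-1,II-2,II-3,II-4,III-1,III-2]: 419 consistent
V/I-1 ? ·: VV|Vv|vv
V/I-2 ? ·: VV|Vv|vv
V/II-1 un I-1×I-2: VV|Vv
V/II-2 un ·: VV|Vv
V/II-3 ? I-1×I-2: VV|Vv|vv
V/II-4 un ·: VV|Vv
V/III-1 ? II-1×II-2: VV|Vv|vv
V/III-2 ? II-4×II-3: VV|Vv|vv
⇒ V over [I-1,I-2,II-1,II-2,II-3,II-4,III-1,III-2]: 355 consistent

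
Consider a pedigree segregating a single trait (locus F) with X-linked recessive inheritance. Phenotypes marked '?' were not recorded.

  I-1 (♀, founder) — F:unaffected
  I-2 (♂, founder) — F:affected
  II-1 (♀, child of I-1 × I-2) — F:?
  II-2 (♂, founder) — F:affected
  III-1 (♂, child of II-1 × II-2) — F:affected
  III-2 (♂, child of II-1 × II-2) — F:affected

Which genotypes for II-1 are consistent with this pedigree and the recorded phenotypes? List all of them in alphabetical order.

II-1 ∈ {X^FX^f, X^fX^f}

F/I-1 un ·: X^FX^F|X^FX^f
F/I-2 aff ·: X^fY
F/II-1 ? I-1×I-2: X^FX^f|X^fX^f
F/II-2 aff ·: X^fY
F/III-1 aff II-1×II-2: X^fY
F/III-2 aff II-1×II-2: X^fY
⇒ F over [I-1,I-2,II-1,II-2,III-1,III-2]: 3 consistent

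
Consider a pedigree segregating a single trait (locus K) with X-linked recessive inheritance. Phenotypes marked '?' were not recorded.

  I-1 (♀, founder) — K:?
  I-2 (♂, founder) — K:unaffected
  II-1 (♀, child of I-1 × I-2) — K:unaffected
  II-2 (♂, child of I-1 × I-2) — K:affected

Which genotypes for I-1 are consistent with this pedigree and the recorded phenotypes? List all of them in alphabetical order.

K/I-1 ? ·: X^KX^k|X^kX^k
K/I-2 un ·: X^KY
K/II-1 un I-1×I-2: X^KX^K|X^KX^k
K/II-2 aff I-1×I-2: X^kY
⇒ K over [I-1,I-2,II-1,II-2]: 3 consistent

I-1 ∈ {X^KX^k, X^kX^k}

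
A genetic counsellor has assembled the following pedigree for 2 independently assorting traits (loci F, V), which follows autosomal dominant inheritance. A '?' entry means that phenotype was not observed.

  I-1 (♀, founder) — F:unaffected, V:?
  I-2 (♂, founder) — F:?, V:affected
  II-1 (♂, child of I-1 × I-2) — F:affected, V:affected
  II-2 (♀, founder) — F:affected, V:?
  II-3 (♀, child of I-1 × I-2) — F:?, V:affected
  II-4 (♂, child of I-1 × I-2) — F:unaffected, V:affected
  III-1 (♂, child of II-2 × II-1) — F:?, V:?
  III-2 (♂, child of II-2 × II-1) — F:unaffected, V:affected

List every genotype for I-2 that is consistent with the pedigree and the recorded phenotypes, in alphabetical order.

I-2 ∈ {Ff VV, Ff Vv}

F/I-1 un ·: ff
F/I-2 ? ·: Ff
F/II-1 aff I-1×I-2: Ff
F/II-2 aff ·: Ff
F/II-3 ? I-1×I-2: ff|Ff
F/II-4 un I-1×I-2: ff
F/III-1 ? II-2×II-1: ff|Ff|FF
F/III-2 un II-2×II-1: ff
⇒ F over [I-1,I-2,II-1,II-2,II-3,II-4,III-1,III-2]: 6 consistent
V/I-1 ? ·: vv|Vv|VV
V/I-2 aff ·: Vv|VV
V/II-1 aff I-1×I-2: Vv|VV
V/II-2 ? ·: vv|Vv|VV
V/II-3 aff I-1×I-2: Vv|VV
V/II-4 aff I-1×I-2: Vv|VV
V/III-1 ? II-2×II-1: vv|Vv|VV
V/III-2 aff II-2×II-1: Vv|VV
⇒ V over [I-1,I-2,II-1,II-2,II-3,II-4,III-1,III-2]: 246 consistent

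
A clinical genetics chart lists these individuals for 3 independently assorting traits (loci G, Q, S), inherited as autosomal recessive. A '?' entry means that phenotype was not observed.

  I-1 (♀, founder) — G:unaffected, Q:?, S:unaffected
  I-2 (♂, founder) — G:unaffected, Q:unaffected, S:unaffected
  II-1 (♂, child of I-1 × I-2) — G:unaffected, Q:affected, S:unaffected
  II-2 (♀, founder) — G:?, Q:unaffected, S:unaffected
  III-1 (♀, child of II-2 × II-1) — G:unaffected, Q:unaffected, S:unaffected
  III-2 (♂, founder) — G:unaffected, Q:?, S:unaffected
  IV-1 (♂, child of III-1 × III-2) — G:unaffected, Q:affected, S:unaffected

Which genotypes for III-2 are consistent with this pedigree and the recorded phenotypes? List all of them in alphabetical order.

III-2 ∈ {GG Qq SS, GG Qq Ss, GG qq SS, GG qq Ss, Gg Qq SS, Gg Qq Ss, Gg qq SS, Gg qq Ss}

G/I-1 un ·: GG|Gg
G/I-2 un ·: GG|Gg
G/II-1 un I-1×I-2: GG|Gg
G/II-2 ? ·: GG|Gg|gg
G/III-1 un II-2×II-1: GG|Gg
G/III-2 un ·: GG|Gg
G/IV-1 un III-1×III-2: GG|Gg
⇒ G over [I-1,I-2,II-1,II-2,III-1,III-2,IV-1]: 110 consistent
Q/I-1 ? ·: Qq|qq
Q/I-2 un ·: Qq
Q/II-1 aff I-1×I-2: qq
Q/II-2 un ·: QQ|Qq
Q/III-1 un II-2×II-1: Qq
Q/III-2 ? ·: Qq|qq
Q/IV-1 aff III-1×III-2: qq
⇒ Q over [I-1,I-2,II-1,II-2,III-1,III-2,IV-1]: 8 consistent
S/I-1 un ·: SS|Ss
S/I-2 un ·: SS|Ss
S/II-1 un I-1×I-2: SS|Ss
S/II-2 un ·: SS|Ss
S/III-1 un II-2×II-1: SS|Ss
S/III-2 un ·: SS|Ss
S/IV-1 un III-1×III-2: SS|Ss
⇒ S over [I-1,I-2,II-1,II-2,III-1,III-2,IV-1]: 82 consistent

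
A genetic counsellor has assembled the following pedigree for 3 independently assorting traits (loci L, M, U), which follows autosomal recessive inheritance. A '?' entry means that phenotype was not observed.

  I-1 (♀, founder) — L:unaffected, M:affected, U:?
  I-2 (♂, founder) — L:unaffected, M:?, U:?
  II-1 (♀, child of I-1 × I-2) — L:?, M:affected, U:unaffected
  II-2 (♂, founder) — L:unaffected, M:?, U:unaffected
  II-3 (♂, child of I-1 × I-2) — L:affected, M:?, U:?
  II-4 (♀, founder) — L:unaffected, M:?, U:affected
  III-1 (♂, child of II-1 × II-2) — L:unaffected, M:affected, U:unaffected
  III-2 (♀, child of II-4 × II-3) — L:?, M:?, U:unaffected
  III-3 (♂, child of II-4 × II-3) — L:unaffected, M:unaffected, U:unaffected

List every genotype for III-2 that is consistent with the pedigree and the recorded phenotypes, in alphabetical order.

L/I-1 un ·: Ll
L/I-2 un ·: Ll
L/II-1 ? I-1×I-2: LL|Ll|ll
L/II-2 un ·: LL|Ll
L/II-3 aff I-1×I-2: ll
L/II-4 un ·: LL|Ll
L/III-1 un II-1×II-2: LL|Ll
L/III-2 ? II-4×II-3: Ll|ll
L/III-3 un II-4×II-3: Ll
⇒ L over [I-1,I-2,II-1,II-2,II-3,II-4,III-1,III-2,III-3]: 27 consistent
M/I-1 aff ·: mm
M/I-2 ? ·: Mm|mm
M/II-1 aff I-1×I-2: mm
M/II-2 ? ·: Mm|mm
M/II-3 ? I-1×I-2: Mm|mm
M/II-4 ? ·: MM|Mm|mm
M/III-1 aff II-1×II-2: mm
M/III-2 ? II-4×II-3: MM|Mm|mm
M/III-3 un II-4×II-3: MM|Mm
⇒ M over [I-1,I-2,II-1,II-2,II-3,II-4,III-1,III-2,III-3]: 36 consistent
U/I-1 ? ·: UU|Uu|uu
U/I-2 ? ·: UU|Uu|uu
U/II-1 un I-1×I-2: UU|Uu
U/II-2 un ·: UU|Uu
U/II-3 ? I-1×I-2: UU|Uu
U/II-4 aff ·: uu
U/III-1 un II-1×II-2: UU|Uu
U/III-2 un II-4×II-3: Uu
U/III-3 un II-4×II-3: Uu
⇒ U over [I-1,I-2,II-1,II-2,II-3,II-4,III-1,III-2,III-3]: 61 consistent

III-2 ∈ {Ll MM Uu, Ll Mm Uu, Ll mm Uu, ll MM Uu, ll Mm Uu, ll mm Uu}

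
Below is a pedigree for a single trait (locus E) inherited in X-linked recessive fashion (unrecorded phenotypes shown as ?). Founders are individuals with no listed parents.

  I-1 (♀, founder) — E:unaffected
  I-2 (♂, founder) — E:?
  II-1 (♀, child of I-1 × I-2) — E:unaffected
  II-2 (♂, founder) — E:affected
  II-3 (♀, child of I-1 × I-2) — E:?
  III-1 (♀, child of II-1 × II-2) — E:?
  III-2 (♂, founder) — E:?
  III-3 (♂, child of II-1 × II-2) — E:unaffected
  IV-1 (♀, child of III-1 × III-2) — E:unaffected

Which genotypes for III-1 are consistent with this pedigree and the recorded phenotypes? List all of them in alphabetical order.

III-1 ∈ {X^EX^e, X^eX^e}

E/I-1 un ·: X^EX^E|X^EX^e
E/I-2 ? ·: X^EY|X^eY
E/II-1 un I-1×I-2: X^EX^E|X^EX^e
E/II-2 aff ·: X^eY
E/II-3 ? I-1×I-2: X^EX^E|X^EX^e|X^eX^e
E/III-1 ? II-1×II-2: X^EX^e|X^eX^e
E/III-2 ? ·: X^EY|X^eY
E/III-3 un II-1×II-2: X^EY
E/IV-1 un III-1×III-2: X^EX^E|X^EX^e
⇒ E over [I-1,I-2,II-1,II-2,II-3,III-1,III-2,III-3,IV-1]: 29 consistent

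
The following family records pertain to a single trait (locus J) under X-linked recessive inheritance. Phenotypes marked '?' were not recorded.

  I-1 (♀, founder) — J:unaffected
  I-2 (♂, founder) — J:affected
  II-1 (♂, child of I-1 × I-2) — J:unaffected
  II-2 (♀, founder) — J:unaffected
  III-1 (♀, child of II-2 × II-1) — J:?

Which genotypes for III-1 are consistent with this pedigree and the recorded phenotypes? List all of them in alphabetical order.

J/I-1 un ·: X^JX^J|X^JX^j
J/I-2 aff ·: X^jY
J/II-1 un I-1×I-2: X^JY
J/II-2 un ·: X^JX^J|X^JX^j
J/III-1 ? II-2×II-1: X^JX^J|X^JX^j
⇒ J over [I-1,I-2,II-1,II-2,III-1]: 6 consistent

III-1 ∈ {X^JX^J, X^JX^j}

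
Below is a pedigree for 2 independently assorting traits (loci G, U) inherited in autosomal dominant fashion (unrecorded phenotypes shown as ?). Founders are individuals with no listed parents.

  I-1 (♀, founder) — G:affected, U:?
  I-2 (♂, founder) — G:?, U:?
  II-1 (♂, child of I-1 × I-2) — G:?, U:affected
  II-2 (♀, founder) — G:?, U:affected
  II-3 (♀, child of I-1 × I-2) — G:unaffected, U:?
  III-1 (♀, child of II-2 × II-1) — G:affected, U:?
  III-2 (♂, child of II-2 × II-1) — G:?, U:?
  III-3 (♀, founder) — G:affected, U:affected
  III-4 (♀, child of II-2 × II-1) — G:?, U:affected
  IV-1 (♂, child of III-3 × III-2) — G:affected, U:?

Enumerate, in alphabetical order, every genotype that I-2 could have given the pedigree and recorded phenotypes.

I-2 ∈ {Gg UU, Gg Uu, Gg uu, gg UU, gg Uu, gg uu}

G/I-1 aff ·: Gg
G/I-2 ? ·: gg|Gg
G/II-1 ? I-1×I-2: gg|Gg|GG
G/II-2 ? ·: gg|Gg|GG
G/II-3 un I-1×I-2: gg
G/III-1 aff II-2×II-1: Gg|GG
G/III-2 ? II-2×II-1: gg|Gg|GG
G/III-3 aff ·: Gg|GG
G/III-4 ? II-2×II-1: gg|Gg|GG
G/IV-1 aff III-3×III-2: Gg|GG
⇒ G over [I-1,I-2,II-1,II-2,II-3,III-1,III-2,III-3,III-4,IV-1]: 255 consistent
U/I-1 ? ·: uu|Uu|UU
U/I-2 ? ·: uu|Uu|UU
U/II-1 aff I-1×I-2: Uu|UU
U/II-2 aff ·: Uu|UU
U/II-3 ? I-1×I-2: uu|Uu|UU
U/III-1 ? II-2×II-1: uu|Uu|UU
U/III-2 ? II-2×II-1: uu|Uu|UU
U/III-3 aff ·: Uu|UU
U/III-4 aff II-2×II-1: Uu|UU
U/IV-1 ? III-3×III-2: uu|Uu|UU
⇒ U over [I-1,I-2,II-1,II-2,II-3,III-1,III-2,III-3,III-4,IV-1]: 1554 consistent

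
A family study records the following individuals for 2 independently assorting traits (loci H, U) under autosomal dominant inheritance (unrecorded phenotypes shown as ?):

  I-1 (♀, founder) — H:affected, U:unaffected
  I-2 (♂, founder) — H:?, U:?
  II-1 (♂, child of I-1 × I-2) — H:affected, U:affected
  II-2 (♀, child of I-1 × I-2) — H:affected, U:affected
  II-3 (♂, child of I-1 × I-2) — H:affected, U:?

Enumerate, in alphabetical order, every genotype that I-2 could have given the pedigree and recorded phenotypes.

H/I-1 aff ·: Hh|HH
H/I-2 ? ·: hh|Hh|HH
H/II-1 aff I-1×I-2: Hh|HH
H/II-2 aff I-1×I-2: Hh|HH
H/II-3 aff I-1×I-2: Hh|HH
⇒ H over [I-1,I-2,II-1,II-2,II-3]: 27 consistent
U/I-1 un ·: uu
U/I-2 ? ·: Uu|UU
U/II-1 aff I-1×I-2: Uu
U/II-2 aff I-1×I-2: Uu
U/II-3 ? I-1×I-2: uu|Uu
⇒ U over [I-1,I-2,II-1,II-2,II-3]: 3 consistent

I-2 ∈ {HH UU, HH Uu, Hh UU, Hh Uu, hh UU, hh Uu}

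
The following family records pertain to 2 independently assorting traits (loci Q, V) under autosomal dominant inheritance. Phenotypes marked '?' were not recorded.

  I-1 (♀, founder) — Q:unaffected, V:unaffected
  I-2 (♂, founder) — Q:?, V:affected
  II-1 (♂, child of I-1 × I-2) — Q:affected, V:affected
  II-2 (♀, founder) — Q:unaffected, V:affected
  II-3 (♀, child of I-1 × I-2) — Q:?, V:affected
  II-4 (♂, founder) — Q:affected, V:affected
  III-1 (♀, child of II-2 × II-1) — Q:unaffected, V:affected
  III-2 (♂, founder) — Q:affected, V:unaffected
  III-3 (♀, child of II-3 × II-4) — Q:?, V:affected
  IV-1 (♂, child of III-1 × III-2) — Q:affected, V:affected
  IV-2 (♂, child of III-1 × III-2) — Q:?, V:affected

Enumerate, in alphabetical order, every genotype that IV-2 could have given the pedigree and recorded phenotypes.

IV-2 ∈ {Qq Vv, qq Vv}

Q/I-1 un ·: qq
Q/I-2 ? ·: Qq|QQ
Q/II-1 aff I-1×I-2: Qq
Q/II-2 un ·: qq
Q/II-3 ? I-1×I-2: qq|Qq
Q/II-4 aff ·: Qq|QQ
Q/III-1 un II-2×II-1: qq
Q/III-2 aff ·: Qq|QQ
Q/III-3 ? II-3×II-4: qq|Qq|QQ
Q/IV-1 aff III-1×III-2: Qq
Q/IV-2 ? III-1×III-2: qq|Qq
⇒ Q over [I-1,I-2,II-1,II-2,II-3,II-4,III-1,III-2,III-3,IV-1,IV-2]: 39 consistent
V/I-1 un ·: vv
V/I-2 aff ·: Vv|VV
V/II-1 aff I-1×I-2: Vv
V/II-2 aff ·: Vv|VV
V/II-3 aff I-1×I-2: Vv
V/II-4 aff ·: Vv|VV
V/III-1 aff II-2×II-1: Vv|VV
V/III-2 un ·: vv
V/III-3 aff II-3×II-4: Vv|VV
V/IV-1 aff III-1×III-2: Vv
V/IV-2 aff III-1×III-2: Vv
⇒ V over [I-1,I-2,II-1,II-2,II-3,II-4,III-1,III-2,III-3,IV-1,IV-2]: 32 consistent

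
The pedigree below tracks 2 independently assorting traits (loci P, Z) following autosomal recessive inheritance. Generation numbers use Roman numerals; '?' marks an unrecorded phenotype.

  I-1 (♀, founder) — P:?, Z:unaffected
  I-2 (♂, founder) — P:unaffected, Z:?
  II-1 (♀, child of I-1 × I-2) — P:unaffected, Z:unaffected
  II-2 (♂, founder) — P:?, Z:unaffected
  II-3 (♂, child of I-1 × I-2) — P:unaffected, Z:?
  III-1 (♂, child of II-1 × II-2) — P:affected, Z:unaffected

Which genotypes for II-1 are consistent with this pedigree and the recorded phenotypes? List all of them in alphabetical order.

II-1 ∈ {Pp ZZ, Pp Zz}

P/I-1 ? ·: PP|Pp|pp
P/I-2 un ·: PP|Pp
P/II-1 un I-1×I-2: Pp
P/II-2 ? ·: Pp|pp
P/II-3 un I-1×I-2: PP|Pp
P/III-1 aff II-1×II-2: pp
⇒ P over [I-1,I-2,II-1,II-2,II-3,III-1]: 16 consistent
Z/I-1 un ·: ZZ|Zz
Z/I-2 ? ·: ZZ|Zz|zz
Z/II-1 un I-1×I-2: ZZ|Zz
Z/II-2 un ·: ZZ|Zz
Z/II-3 ? I-1×I-2: ZZ|Zz|zz
Z/III-1 un II-1×II-2: ZZ|Zz
⇒ Z over [I-1,I-2,II-1,II-2,II-3,III-1]: 64 consistent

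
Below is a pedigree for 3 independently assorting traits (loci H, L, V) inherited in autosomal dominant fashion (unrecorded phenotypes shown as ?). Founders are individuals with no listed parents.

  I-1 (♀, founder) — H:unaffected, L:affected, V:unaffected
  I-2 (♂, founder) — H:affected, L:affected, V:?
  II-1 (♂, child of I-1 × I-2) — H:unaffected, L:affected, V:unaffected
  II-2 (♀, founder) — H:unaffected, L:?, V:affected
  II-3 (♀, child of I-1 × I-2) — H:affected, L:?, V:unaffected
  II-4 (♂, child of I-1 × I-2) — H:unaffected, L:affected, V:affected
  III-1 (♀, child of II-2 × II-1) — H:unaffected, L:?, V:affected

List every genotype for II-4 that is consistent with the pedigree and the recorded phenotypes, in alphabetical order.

H/I-1 un ·: hh
H/I-2 aff ·: Hh
H/II-1 un I-1×I-2: hh
H/II-2 un ·: hh
H/II-3 aff I-1×I-2: Hh
H/II-4 un I-1×I-2: hh
H/III-1 un II-2×II-1: hh
⇒ H over [I-1,I-2,II-1,II-2,II-3,II-4,III-1]: 1 consistent
L/I-1 aff ·: Ll|LL
L/I-2 aff ·: Ll|LL
L/II-1 aff I-1×I-2: Ll|LL
L/II-2 ? ·: ll|Ll|LL
L/II-3 ? I-1×I-2: ll|Ll|LL
L/II-4 aff I-1×I-2: Ll|LL
L/III-1 ? II-2×II-1: ll|Ll|LL
⇒ L over [I-1,I-2,II-1,II-2,II-3,II-4,III-1]: 158 consistent
V/I-1 un ·: vv
V/I-2 ? ·: Vv
V/II-1 un I-1×I-2: vv
V/II-2 aff ·: Vv|VV
V/II-3 un I-1×I-2: vv
V/II-4 aff I-1×I-2: Vv
V/III-1 aff II-2×II-1: Vv
⇒ V over [I-1,I-2,II-1,II-2,II-3,II-4,III-1]: 2 consistent

II-4 ∈ {hh LL Vv, hh Ll Vv}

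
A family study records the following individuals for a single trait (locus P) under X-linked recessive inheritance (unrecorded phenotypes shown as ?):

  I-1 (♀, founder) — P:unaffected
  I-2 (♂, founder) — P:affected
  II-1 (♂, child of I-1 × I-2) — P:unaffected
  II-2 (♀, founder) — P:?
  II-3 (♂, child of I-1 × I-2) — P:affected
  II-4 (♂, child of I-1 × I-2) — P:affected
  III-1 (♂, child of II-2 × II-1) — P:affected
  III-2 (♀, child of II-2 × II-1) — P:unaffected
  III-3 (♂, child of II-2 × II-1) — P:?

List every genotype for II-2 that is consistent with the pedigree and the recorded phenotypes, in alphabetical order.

II-2 ∈ {X^PX^p, X^pX^p}

P/I-1 un ·: X^PX^p
P/I-2 aff ·: X^pY
P/II-1 un I-1×I-2: X^PY
P/II-2 ? ·: X^PX^p|X^pX^p
P/II-3 aff I-1×I-2: X^pY
P/II-4 aff I-1×I-2: X^pY
P/III-1 aff II-2×II-1: X^pY
P/III-2 un II-2×II-1: X^PX^P|X^PX^p
P/III-3 ? II-2×II-1: X^PY|X^pY
⇒ P over [I-1,I-2,II-1,II-2,II-3,II-4,III-1,III-2,III-3]: 5 consistent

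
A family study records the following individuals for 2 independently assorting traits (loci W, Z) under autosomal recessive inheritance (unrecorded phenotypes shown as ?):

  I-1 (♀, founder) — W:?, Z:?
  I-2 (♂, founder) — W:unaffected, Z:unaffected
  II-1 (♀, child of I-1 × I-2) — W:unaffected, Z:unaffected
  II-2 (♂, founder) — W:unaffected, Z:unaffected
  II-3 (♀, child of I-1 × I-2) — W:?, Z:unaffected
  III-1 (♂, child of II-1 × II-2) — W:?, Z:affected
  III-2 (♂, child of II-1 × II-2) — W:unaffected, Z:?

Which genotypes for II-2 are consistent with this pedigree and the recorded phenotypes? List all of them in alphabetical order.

II-2 ∈ {WW Zz, Ww Zz}

W/I-1 ? ·: WW|Ww|ww
W/I-2 un ·: WW|Ww
W/II-1 un I-1×I-2: WW|Ww
W/II-2 un ·: WW|Ww
W/II-3 ? I-1×I-2: WW|Ww|ww
W/III-1 ? II-1×II-2: WW|Ww|ww
W/III-2 un II-1×II-2: WW|Ww
⇒ W over [I-1,I-2,II-1,II-2,II-3,III-1,III-2]: 140 consistent
Z/I-1 ? ·: ZZ|Zz|zz
Z/I-2 un ·: ZZ|Zz
Z/II-1 un I-1×I-2: Zz
Z/II-2 un ·: Zz
Z/II-3 un I-1×I-2: ZZ|Zz
Z/III-1 aff II-1×II-2: zz
Z/III-2 ? II-1×II-2: ZZ|Zz|zz
⇒ Z over [I-1,I-2,II-1,II-2,II-3,III-1,III-2]: 24 consistent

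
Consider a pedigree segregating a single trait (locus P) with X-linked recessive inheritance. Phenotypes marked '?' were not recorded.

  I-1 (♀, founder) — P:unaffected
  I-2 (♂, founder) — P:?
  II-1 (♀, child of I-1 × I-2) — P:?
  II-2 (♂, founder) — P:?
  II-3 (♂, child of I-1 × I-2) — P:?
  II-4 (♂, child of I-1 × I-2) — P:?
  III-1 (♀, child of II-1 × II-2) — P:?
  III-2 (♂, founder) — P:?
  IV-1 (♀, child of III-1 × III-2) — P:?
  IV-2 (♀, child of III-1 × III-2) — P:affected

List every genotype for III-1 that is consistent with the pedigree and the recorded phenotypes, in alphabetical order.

III-1 ∈ {X^PX^p, X^pX^p}

P/I-1 un ·: X^PX^P|X^PX^p
P/I-2 ? ·: X^PY|X^pY
P/II-1 ? I-1×I-2: X^PX^P|X^PX^p|X^pX^p
P/II-2 ? ·: X^PY|X^pY
P/II-3 ? I-1×I-2: X^PY|X^pY
P/II-4 ? I-1×I-2: X^PY|X^pY
P/III-1 ? II-1×II-2: X^PX^p|X^pX^p
P/III-2 ? ·: X^pY
P/IV-1 ? III-1×III-2: X^PX^p|X^pX^p
P/IV-2 aff III-1×III-2: X^pX^p
⇒ P over [I-1,I-2,II-1,II-2,II-3,II-4,III-1,III-2,IV-1,IV-2]: 67 consistent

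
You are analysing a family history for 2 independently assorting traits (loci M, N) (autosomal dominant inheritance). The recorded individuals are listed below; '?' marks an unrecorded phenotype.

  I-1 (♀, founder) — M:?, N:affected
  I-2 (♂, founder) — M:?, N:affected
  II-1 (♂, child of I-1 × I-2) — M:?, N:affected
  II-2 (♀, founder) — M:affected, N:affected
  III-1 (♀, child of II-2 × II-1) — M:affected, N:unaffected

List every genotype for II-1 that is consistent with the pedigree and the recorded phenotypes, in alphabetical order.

M/I-1 ? ·: mm|Mm|MM
M/I-2 ? ·: mm|Mm|MM
M/II-1 ? I-1×I-2: mm|Mm|MM
M/II-2 aff ·: Mm|MM
M/III-1 aff II-2×II-1: Mm|MM
⇒ M over [I-1,I-2,II-1,II-2,III-1]: 48 consistent
N/I-1 aff ·: Nn|NN
N/I-2 aff ·: Nn|NN
N/II-1 aff I-1×I-2: Nn
N/II-2 aff ·: Nn
N/III-1 un II-2×II-1: nn
⇒ N over [I-1,I-2,II-1,II-2,III-1]: 3 consistent

II-1 ∈ {MM Nn, Mm Nn, mm Nn}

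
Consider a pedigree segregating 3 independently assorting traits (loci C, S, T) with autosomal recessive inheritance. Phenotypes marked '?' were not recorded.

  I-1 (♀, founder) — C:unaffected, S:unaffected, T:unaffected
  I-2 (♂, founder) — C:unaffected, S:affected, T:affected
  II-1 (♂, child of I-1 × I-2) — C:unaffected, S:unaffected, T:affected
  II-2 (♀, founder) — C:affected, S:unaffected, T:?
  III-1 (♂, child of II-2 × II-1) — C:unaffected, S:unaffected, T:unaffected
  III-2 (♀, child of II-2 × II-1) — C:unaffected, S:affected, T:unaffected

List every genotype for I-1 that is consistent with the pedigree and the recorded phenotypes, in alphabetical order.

I-1 ∈ {CC SS Tt, CC Ss Tt, Cc SS Tt, Cc Ss Tt}

C/I-1 un ·: CC|Cc
C/I-2 un ·: CC|Cc
C/II-1 un I-1×I-2: CC|Cc
C/II-2 aff ·: cc
C/III-1 un II-2×II-1: Cc
C/III-2 un II-2×II-1: Cc
⇒ C over [I-1,I-2,II-1,II-2,III-1,III-2]: 7 consistent
S/I-1 un ·: SS|Ss
S/I-2 aff ·: ss
S/II-1 un I-1×I-2: Ss
S/II-2 un ·: Ss
S/III-1 un II-2×II-1: SS|Ss
S/III-2 aff II-2×II-1: ss
⇒ S over [I-1,I-2,II-1,II-2,III-1,III-2]: 4 consistent
T/I-1 un ·: Tt
T/I-2 aff ·: tt
T/II-1 aff I-1×I-2: tt
T/II-2 ? ·: TT|Tt
T/III-1 un II-2×II-1: Tt
T/III-2 un II-2×II-1: Tt
⇒ T over [I-1,I-2,II-1,II-2,III-1,III-2]: 2 consistent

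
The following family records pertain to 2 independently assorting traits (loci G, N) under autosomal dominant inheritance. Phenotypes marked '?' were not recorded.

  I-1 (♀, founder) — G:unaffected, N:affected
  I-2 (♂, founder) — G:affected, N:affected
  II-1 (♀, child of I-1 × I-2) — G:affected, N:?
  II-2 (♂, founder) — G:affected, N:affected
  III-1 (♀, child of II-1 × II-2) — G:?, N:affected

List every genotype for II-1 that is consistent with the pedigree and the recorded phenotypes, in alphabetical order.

II-1 ∈ {Gg NN, Gg Nn, Gg nn}

G/I-1 un ·: gg
G/I-2 aff ·: Gg|GG
G/II-1 aff I-1×I-2: Gg
G/II-2 aff ·: Gg|GG
G/III-1 ? II-1×II-2: gg|Gg|GG
⇒ G over [I-1,I-2,II-1,II-2,III-1]: 10 consistent
N/I-1 aff ·: Nn|NN
N/I-2 aff ·: Nn|NN
N/II-1 ? I-1×I-2: nn|Nn|NN
N/II-2 aff ·: Nn|NN
N/III-1 aff II-1×II-2: Nn|NN
⇒ N over [I-1,I-2,II-1,II-2,III-1]: 26 consistent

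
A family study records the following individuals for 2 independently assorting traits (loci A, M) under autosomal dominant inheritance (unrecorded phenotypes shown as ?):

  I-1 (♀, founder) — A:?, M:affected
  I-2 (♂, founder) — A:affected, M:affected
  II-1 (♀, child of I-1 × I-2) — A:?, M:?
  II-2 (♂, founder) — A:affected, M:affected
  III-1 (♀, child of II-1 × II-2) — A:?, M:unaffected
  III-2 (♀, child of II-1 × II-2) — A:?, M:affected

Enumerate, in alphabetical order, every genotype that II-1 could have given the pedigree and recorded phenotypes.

II-1 ∈ {AA Mm, AA mm, Aa Mm, Aa mm, aa Mm, aa mm}

A/I-1 ? ·: aa|Aa|AA
A/I-2 aff ·: Aa|AA
A/II-1 ? I-1×I-2: aa|Aa|AA
A/II-2 aff ·: Aa|AA
A/III-1 ? II-1×II-2: aa|Aa|AA
A/III-2 ? II-1×II-2: aa|Aa|AA
⇒ A over [I-1,I-2,II-1,II-2,III-1,III-2]: 95 consistent
M/I-1 aff ·: Mm|MM
M/I-2 aff ·: Mm|MM
M/II-1 ? I-1×I-2: mm|Mm
M/II-2 aff ·: Mm
M/III-1 un II-1×II-2: mm
M/III-2 aff II-1×II-2: Mm|MM
⇒ M over [I-1,I-2,II-1,II-2,III-1,III-2]: 7 consistent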